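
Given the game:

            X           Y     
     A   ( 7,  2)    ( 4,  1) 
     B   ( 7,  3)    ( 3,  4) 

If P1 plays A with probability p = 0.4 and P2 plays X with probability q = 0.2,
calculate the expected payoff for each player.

E[P1] = 4.12, E[P2] = 2.76

Work:
E[P1] = p·q·π₁(A,X) + p·(1-q)·π₁(A,Y) + (1-p)·q·π₁(B,X) + (1-p)·(1-q)·π₁(B,Y)
= 0.4·0.2·7 + 0.4·0.8·4 + 0.6·0.2·7 + 0.6·0.8·3
= 4.12

E[P2] = 2.76 (similar calculation)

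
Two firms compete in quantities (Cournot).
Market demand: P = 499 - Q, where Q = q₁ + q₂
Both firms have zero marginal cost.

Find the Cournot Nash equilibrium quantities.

q₁* = q₂* = 166.33; P* = 166.33

Work:
Profit: π_i = P·q_i = (a - q_i - q_j)·q_i
FOC: ∂π_i/∂q_i = a - 2q_i - q_j = 0
Reaction function: q_i = (499 - q_j)/2
Symmetry: q* = 499/3 = 166.33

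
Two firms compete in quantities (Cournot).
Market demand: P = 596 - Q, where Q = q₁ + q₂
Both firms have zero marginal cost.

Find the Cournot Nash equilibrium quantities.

q₁* = q₂* = 198.67; P* = 198.67

Work:
Profit: π_i = P·q_i = (a - q_i - q_j)·q_i
FOC: ∂π_i/∂q_i = a - 2q_i - q_j = 0
Reaction function: q_i = (596 - q_j)/2
Symmetry: q* = 596/3 = 198.67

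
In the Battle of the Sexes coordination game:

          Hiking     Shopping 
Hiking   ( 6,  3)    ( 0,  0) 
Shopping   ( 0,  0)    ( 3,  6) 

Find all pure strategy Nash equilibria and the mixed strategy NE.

Pure NE: (Hiking, Hiking) and (Shopping, Shopping); Mixed NE: p = 0.6667, q = 0.3333

Work:
Check pure NE:
(Hiking, Hiking): (6, 3) - no unilateral deviation beneficial
(Shopping, Shopping): (3, 6) - no unilateral deviation beneficial
Mixed NE: P1 plays Hiking with p = 0.6667, P2 plays Hiking with q = 0.3333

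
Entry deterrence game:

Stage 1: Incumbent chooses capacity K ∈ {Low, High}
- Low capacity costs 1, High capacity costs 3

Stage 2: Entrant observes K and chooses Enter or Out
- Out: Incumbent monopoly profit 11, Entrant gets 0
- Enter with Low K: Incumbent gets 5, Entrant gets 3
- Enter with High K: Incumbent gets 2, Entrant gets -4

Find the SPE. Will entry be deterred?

SPE: (High, Enter|Low, Out|High); Entry deterred. Incumbent net profit = 8

Work:
After Low K: Entrant enters (3 > 0)
After High K: Entrant stays out (-4 < 0)
Incumbent: Low → 5−1=4, High → 11−3=8
Incumbent chooses High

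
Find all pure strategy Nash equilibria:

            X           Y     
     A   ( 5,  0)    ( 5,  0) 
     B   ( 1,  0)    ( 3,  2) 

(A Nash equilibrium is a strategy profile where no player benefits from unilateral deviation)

Nash equilibrium: (A, X), (A, Y)

Work:
Best responses:
  P1 vs X: payoffs [5, 1] → best response A (payoff 5)
  P1 vs Y: payoffs [5, 3] → best response A (payoff 5)
  P2 vs A: payoffs [0, 0] → best response X/Y (payoff 0)
  P2 vs B: payoffs [0, 2] → best response Y (payoff 2)
Mutual best responses: (A,X), (A,Y) → Nash equilibria.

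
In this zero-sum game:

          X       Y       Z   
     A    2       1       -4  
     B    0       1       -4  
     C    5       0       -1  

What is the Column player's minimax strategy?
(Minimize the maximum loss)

Column should play Z, value = -1

Work:
Column player minimizes Row's maximum payoff:
Column X: max payoff to Row = 5
Column Y: max payoff to Row = 1
Column Z: max payoff to Row = -1
Minimum is -1, achieved by column Z.
Minimax strategy: Z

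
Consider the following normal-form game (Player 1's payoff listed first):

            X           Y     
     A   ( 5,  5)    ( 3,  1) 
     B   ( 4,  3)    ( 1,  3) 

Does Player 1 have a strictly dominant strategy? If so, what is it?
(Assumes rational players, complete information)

Yes, Player 1's strictly dominant strategy is A

Work:
A strategy strictly dominates another if it gives a strictly higher payoff against every opponent action. Compare each pair of P1's strategies column-by-column:
  A vs B: [5 vs 4, 3 vs 1] → A strictly dominates B
  B vs A: [4 vs 5, 1 vs 3] → B does not strictly dominate A (column X: 4 ≤ 5)
A strictly dominates every other strategy → strictly dominant.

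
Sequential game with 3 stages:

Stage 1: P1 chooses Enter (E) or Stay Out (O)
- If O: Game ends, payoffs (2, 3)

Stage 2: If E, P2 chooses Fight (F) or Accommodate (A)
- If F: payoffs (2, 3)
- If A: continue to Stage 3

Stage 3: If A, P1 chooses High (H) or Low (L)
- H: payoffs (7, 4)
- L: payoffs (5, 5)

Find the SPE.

SPE: (E, A, H); Outcome (7, 4)

Work:
Stage 3: P1 chooses H (7 vs 5)
Stage 2: P2: F->3, A->4 (anticipating H). Choose A
Stage 1: P1: O->2, E->7 (anticipating A, H). Choose E
SPE path: E -> A -> H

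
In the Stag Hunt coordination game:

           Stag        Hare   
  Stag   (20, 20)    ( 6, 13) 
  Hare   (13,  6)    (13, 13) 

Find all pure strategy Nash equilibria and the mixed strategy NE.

Pure NE: (Stag, Stag) and (Hare, Hare); Mixed NE: p = 0.5, q = 0.5

Work:
Check pure NE:
(Stag, Stag): (20, 20) - no unilateral deviation beneficial
(Hare, Hare): (13, 13) - no unilateral deviation beneficial
Mixed NE: P1 plays Stag with p = 0.5, P2 plays Stag with q = 0.5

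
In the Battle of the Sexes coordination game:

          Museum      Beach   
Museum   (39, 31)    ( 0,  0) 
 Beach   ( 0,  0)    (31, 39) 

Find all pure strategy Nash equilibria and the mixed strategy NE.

Pure NE: (Museum, Museum) and (Beach, Beach); Mixed NE: p = 0.5571, q = 0.4429

Work:
Check pure NE:
(Museum, Museum): (39, 31) - no unilateral deviation beneficial
(Beach, Beach): (31, 39) - no unilateral deviation beneficial
Mixed NE: P1 plays Museum with p = 0.5571, P2 plays Museum with q = 0.4429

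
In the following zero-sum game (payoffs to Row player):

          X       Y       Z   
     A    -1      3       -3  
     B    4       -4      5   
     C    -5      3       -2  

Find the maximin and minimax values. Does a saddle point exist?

Maximin = -3, Minimax = 3, Saddle: False

Work:
Row minimums: [-3, -4, -5] → maximin = -3
Column maximums: [4, 3, 5] → minimax = 3
No saddle point (maximin ≠ minimax). Mixed strategy needed.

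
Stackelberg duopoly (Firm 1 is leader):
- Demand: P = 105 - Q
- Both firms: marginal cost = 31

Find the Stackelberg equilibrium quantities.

q₁* (leader) = 37.0, q₂* (follower) = 18.5

Work:
Follower's reaction: q₂ = (a - c - q₁)/2
Leader substitutes: π₁ = q₁·(a - q₁ - (a-c-q₁)/2 - c)
FOC: q₁* = (105 - 31)/2 = 37.00
Then: q₂* = (105 - 31 - 37.0)/2 = 18.50
Leader has first-mover advantage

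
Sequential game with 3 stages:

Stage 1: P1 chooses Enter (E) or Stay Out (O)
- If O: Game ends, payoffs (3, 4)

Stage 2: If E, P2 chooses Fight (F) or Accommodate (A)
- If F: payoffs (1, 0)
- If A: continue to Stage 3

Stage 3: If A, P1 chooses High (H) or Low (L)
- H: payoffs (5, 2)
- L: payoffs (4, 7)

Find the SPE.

SPE: (E, A, H); Outcome (5, 2)

Work:
Stage 3: P1 chooses H (5 vs 4)
Stage 2: P2: F->0, A->2 (anticipating H). Choose A
Stage 1: P1: O->3, E->5 (anticipating A, H). Choose E
SPE path: E -> A -> H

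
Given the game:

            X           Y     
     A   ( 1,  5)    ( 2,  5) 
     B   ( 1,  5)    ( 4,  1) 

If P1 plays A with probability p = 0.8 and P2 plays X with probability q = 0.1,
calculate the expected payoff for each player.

E[P1] = 2.26, E[P2] = 4.28

Work:
E[P1] = p·q·π₁(A,X) + p·(1-q)·π₁(A,Y) + (1-p)·q·π₁(B,X) + (1-p)·(1-q)·π₁(B,Y)
= 0.8·0.1·1 + 0.8·0.9·2 + 0.2·0.1·1 + 0.2·0.9·4
= 2.26

E[P2] = 4.28 (similar calculation)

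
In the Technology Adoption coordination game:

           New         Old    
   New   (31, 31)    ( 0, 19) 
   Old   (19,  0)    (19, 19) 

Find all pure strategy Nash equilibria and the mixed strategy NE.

Pure NE: (New, New) and (Old, Old); Mixed NE: p = 0.6129, q = 0.6129

Work:
Check pure NE:
(New, New): (31, 31) - no unilateral deviation beneficial
(Old, Old): (19, 19) - no unilateral deviation beneficial
Mixed NE: P1 plays New with p = 0.6129, P2 plays New with q = 0.6129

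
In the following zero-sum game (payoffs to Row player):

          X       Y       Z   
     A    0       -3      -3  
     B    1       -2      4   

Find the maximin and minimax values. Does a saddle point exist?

Maximin = -2, Minimax = -2, Saddle: True

Work:
Row minimums: [-3, -2] → maximin = -2
Column maximums: [1, -2, 4] → minimax = -2
Saddle point exists! Game value = -2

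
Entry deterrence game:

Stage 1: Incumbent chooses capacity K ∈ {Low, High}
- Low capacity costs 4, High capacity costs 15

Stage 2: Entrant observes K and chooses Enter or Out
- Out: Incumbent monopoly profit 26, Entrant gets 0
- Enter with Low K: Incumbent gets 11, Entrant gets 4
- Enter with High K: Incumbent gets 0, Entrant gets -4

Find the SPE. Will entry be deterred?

SPE: (High, Enter|Low, Out|High); Entry deterred. Incumbent net profit = 11

Work:
After Low K: Entrant enters (4 > 0)
After High K: Entrant stays out (-4 < 0)
Incumbent: Low → 11−4=7, High → 26−15=11
Incumbent chooses High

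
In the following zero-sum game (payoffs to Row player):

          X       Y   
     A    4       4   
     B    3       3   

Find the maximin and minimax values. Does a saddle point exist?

Maximin = 4, Minimax = 4, Saddle: True

Work:
Row minimums: [4, 3] → maximin = 4
Column maximums: [4, 4] → minimax = 4
Saddle point exists! Game value = 4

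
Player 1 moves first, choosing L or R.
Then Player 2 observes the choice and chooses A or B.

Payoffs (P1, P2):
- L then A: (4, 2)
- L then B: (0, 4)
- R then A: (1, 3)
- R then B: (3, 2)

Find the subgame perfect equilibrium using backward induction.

P1 plays R, P2 plays B after L and A after R; Payoff (1, 3)

Work:
Backward induction:
After L: P2 chooses B → P1 gets 0
After R: P2 chooses A → P1 gets 1
P1 chooses R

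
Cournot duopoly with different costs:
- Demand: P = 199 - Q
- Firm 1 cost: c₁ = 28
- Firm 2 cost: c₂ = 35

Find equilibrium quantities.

q₁* = 59.33, q₂* = 52.33

Work:
Reaction: q₁ = (199 - 28 - q₂)/2
Reaction: q₂ = (199 - 35 - q₁)/2
Solve simultaneously:
q₁* = (199 - 2×28 + 35)/3 = 59.33
q₂* = (199 - 2×35 + 28)/3 = 52.33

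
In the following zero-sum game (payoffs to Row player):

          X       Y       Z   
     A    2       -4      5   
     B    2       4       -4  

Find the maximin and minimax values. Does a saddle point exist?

Maximin = -4, Minimax = 2, Saddle: False

Work:
Row minimums: [-4, -4] → maximin = -4
Column maximums: [2, 4, 5] → minimax = 2
No saddle point (maximin ≠ minimax). Mixed strategy needed.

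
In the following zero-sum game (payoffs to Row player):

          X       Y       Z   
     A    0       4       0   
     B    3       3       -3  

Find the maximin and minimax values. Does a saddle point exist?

Maximin = 0, Minimax = 0, Saddle: True

Work:
Row minimums: [0, -3] → maximin = 0
Column maximums: [3, 4, 0] → minimax = 0
Saddle point exists! Game value = 0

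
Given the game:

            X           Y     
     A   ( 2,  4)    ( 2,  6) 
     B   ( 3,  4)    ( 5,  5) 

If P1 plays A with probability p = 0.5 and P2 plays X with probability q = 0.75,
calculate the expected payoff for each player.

E[P1] = 2.75, E[P2] = 4.375

Work:
E[P1] = p·q·π₁(A,X) + p·(1-q)·π₁(A,Y) + (1-p)·q·π₁(B,X) + (1-p)·(1-q)·π₁(B,Y)
= 0.5·0.75·2 + 0.5·0.25·2 + 0.5·0.75·3 + 0.5·0.25·5
= 2.75

E[P2] = 4.375 (similar calculation)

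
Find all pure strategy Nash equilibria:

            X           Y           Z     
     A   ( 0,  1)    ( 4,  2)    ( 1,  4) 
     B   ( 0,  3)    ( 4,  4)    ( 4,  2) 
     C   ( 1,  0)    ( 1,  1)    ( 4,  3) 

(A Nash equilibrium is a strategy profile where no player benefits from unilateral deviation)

Nash equilibrium: (B, Y), (C, Z)

Work:
Best responses:
  P1 vs X: payoffs [0, 0, 1] → best response C (payoff 1)
  P1 vs Y: payoffs [4, 4, 1] → best response A/B (payoff 4)
  P1 vs Z: payoffs [1, 4, 4] → best response B/C (payoff 4)
  P2 vs A: payoffs [1, 2, 4] → best response Z (payoff 4)
  P2 vs B: payoffs [3, 4, 2] → best response Y (payoff 4)
  P2 vs C: payoffs [0, 1, 3] → best response Z (payoff 3)
Mutual best responses: (B,Y), (C,Z) → Nash equilibria.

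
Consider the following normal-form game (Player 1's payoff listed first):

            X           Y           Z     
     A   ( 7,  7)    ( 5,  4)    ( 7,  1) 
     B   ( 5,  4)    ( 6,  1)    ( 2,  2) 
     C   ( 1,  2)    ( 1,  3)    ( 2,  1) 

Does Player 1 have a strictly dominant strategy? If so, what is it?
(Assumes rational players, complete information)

No strictly dominant strategy exists for Player 1

Work:
A strategy strictly dominates another if it gives a strictly higher payoff against every opponent action. Compare each pair of P1's strategies column-by-column:
  A vs B: [7 vs 5, 5 vs 6, 7 vs 2] → A does not strictly dominate B (column Y: 5 ≤ 6)
  A vs C: [7 vs 1, 5 vs 1, 7 vs 2] → A strictly dominates C
  B vs A: [5 vs 7, 6 vs 5, 2 vs 7] → B does not strictly dominate A (column X: 5 ≤ 7)
  B vs C: [5 vs 1, 6 vs 1, 2 vs 2] → B does not strictly dominate C (column Z: 2 ≤ 2)
  C vs A: [1 vs 7, 1 vs 5, 2 vs 7] → C does not strictly dominate A (column X: 1 ≤ 7)
  C vs B: [1 vs 5, 1 vs 6, 2 vs 2] → C does not strictly dominate B (column X: 1 ≤ 5)
No single strategy strictly dominates all others → no strictly dominant strategy.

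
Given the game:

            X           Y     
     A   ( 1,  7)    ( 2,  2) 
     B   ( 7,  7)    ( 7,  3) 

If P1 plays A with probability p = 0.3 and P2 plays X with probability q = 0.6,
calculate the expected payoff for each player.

E[P1] = 5.32, E[P2] = 5.28

Work:
E[P1] = p·q·π₁(A,X) + p·(1-q)·π₁(A,Y) + (1-p)·q·π₁(B,X) + (1-p)·(1-q)·π₁(B,Y)
= 0.3·0.6·1 + 0.3·0.4·2 + 0.7·0.6·7 + 0.7·0.4·7
= 5.32

E[P2] = 5.28 (similar calculation)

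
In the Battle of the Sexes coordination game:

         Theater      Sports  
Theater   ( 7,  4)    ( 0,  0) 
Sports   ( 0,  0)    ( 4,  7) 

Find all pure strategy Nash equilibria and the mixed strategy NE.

Pure NE: (Theater, Theater) and (Sports, Sports); Mixed NE: p = 0.6364, q = 0.3636

Work:
Check pure NE:
(Theater, Theater): (7, 4) - no unilateral deviation beneficial
(Sports, Sports): (4, 7) - no unilateral deviation beneficial
Mixed NE: P1 plays Theater with p = 0.6364, P2 plays Theater with q = 0.3636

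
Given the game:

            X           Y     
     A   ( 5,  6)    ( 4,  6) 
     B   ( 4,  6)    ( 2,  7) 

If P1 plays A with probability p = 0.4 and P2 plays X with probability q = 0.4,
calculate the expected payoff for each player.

E[P1] = 3.44, E[P2] = 6.36

Work:
E[P1] = p·q·π₁(A,X) + p·(1-q)·π₁(A,Y) + (1-p)·q·π₁(B,X) + (1-p)·(1-q)·π₁(B,Y)
= 0.4·0.4·5 + 0.4·0.6·4 + 0.6·0.4·4 + 0.6·0.6·2
= 3.44

E[P2] = 6.36 (similar calculation)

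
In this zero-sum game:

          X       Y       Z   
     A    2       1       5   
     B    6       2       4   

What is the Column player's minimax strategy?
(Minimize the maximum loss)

Column should play Y, value = 2

Work:
Column player minimizes Row's maximum payoff:
Column X: max payoff to Row = 6
Column Y: max payoff to Row = 2
Column Z: max payoff to Row = 5
Minimum is 2, achieved by column Y.
Minimax strategy: Y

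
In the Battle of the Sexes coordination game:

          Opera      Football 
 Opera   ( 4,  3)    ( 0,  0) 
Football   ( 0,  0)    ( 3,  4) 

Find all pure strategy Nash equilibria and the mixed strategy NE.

Pure NE: (Opera, Opera) and (Football, Football); Mixed NE: p = 0.5714, q = 0.4286

Work:
Check pure NE:
(Opera, Opera): (4, 3) - no unilateral deviation beneficial
(Football, Football): (3, 4) - no unilateral deviation beneficial
Mixed NE: P1 plays Opera with p = 0.5714, P2 plays Opera with q = 0.4286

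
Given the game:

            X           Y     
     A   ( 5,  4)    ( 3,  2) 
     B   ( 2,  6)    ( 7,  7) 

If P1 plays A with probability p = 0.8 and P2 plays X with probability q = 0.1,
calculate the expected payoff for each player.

E[P1] = 3.86, E[P2] = 3.14

Work:
E[P1] = p·q·π₁(A,X) + p·(1-q)·π₁(A,Y) + (1-p)·q·π₁(B,X) + (1-p)·(1-q)·π₁(B,Y)
= 0.8·0.1·5 + 0.8·0.9·3 + 0.2·0.1·2 + 0.2·0.9·7
= 3.86

E[P2] = 3.14 (similar calculation)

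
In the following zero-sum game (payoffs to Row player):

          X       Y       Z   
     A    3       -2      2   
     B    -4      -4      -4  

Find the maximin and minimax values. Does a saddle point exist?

Maximin = -2, Minimax = -2, Saddle: True

Work:
Row minimums: [-2, -4] → maximin = -2
Column maximums: [3, -2, 2] → minimax = -2
Saddle point exists! Game value = -2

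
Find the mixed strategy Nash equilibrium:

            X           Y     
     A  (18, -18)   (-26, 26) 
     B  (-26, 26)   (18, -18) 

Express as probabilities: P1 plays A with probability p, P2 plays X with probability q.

p = 0.5, q = 0.5

Work:
Find probabilities that make opponent indifferent:
P2 chooses q to make P1 indifferent between A and B
P1 chooses p to make P2 indifferent between X and Y
Mixed NE: P1 plays (A: 0.5, B: 0.5), P2 plays (X: 0.5, Y: 0.5)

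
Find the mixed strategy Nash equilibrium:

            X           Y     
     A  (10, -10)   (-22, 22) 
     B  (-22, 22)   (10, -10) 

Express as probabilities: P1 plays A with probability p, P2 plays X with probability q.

p = 0.5, q = 0.5

Work:
Find probabilities that make opponent indifferent:
P2 chooses q to make P1 indifferent between A and B
P1 chooses p to make P2 indifferent between X and Y
Mixed NE: P1 plays (A: 0.5, B: 0.5), P2 plays (X: 0.5, Y: 0.5)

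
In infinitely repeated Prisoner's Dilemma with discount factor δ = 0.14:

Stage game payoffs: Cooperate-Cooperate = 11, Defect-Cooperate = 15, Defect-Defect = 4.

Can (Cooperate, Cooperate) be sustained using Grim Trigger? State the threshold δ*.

δ* = 0.3636; since δ = 0.14 < 0.3636, cooperation cannot be sustained

Work:
For Grim Trigger:
Cooperate forever: 11/(1-δ)
Defect then punished: 15 + 4·δ/(1-δ)
Need: 11/(1-δ) ≥ 15 + 4·δ/(1-δ)
Solving: δ ≥ (T-R)/(T-P) = (15-11)/(15-4) = 0.3636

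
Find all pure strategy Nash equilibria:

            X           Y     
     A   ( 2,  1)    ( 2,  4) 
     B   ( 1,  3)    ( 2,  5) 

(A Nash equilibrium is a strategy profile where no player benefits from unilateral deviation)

Nash equilibrium: (A, Y), (B, Y)

Work:
Best responses:
  P1 vs X: payoffs [2, 1] → best response A (payoff 2)
  P1 vs Y: payoffs [2, 2] → best response A/B (payoff 2)
  P2 vs A: payoffs [1, 4] → best response Y (payoff 4)
  P2 vs B: payoffs [3, 5] → best response Y (payoff 5)
Mutual best responses: (A,Y), (B,Y) → Nash equilibria.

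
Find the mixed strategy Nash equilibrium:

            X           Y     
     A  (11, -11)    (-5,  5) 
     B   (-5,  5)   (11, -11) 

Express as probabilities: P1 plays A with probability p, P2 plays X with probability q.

p = 0.5, q = 0.5

Work:
Find probabilities that make opponent indifferent:
P2 chooses q to make P1 indifferent between A and B
P1 chooses p to make P2 indifferent between X and Y
Mixed NE: P1 plays (A: 0.5, B: 0.5), P2 plays (X: 0.5, Y: 0.5)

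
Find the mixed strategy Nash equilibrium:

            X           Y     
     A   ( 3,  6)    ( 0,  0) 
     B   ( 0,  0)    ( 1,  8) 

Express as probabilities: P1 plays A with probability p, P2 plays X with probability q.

p = 0.5714, q = 0.25

Work:
Find probabilities that make opponent indifferent:
P2 chooses q to make P1 indifferent between A and B
P1 chooses p to make P2 indifferent between X and Y
Mixed NE: P1 plays (A: 0.5714, B: 0.4286), P2 plays (X: 0.25, Y: 0.75)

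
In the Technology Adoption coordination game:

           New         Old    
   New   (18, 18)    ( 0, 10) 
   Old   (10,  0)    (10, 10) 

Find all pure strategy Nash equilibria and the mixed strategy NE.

Pure NE: (New, New) and (Old, Old); Mixed NE: p = 0.5556, q = 0.5556

Work:
Check pure NE:
(New, New): (18, 18) - no unilateral deviation beneficial
(Old, Old): (10, 10) - no unilateral deviation beneficial
Mixed NE: P1 plays New with p = 0.5556, P2 plays New with q = 0.5556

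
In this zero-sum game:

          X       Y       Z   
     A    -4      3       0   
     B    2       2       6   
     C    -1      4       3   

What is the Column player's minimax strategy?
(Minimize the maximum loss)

Column should play X, value = 2

Work:
Column player minimizes Row's maximum payoff:
Column X: max payoff to Row = 2
Column Y: max payoff to Row = 4
Column Z: max payoff to Row = 6
Minimum is 2, achieved by column X.
Minimax strategy: X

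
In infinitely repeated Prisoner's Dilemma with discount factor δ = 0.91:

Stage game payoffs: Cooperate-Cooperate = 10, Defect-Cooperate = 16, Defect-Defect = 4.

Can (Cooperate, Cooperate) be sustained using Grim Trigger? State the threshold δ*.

δ* = 0.5; since δ = 0.91 ≥ 0.5, cooperation can be sustained

Work:
For Grim Trigger:
Cooperate forever: 10/(1-δ)
Defect then punished: 16 + 4·δ/(1-δ)
Need: 10/(1-δ) ≥ 16 + 4·δ/(1-δ)
Solving: δ ≥ (T-R)/(T-P) = (16-10)/(16-4) = 0.5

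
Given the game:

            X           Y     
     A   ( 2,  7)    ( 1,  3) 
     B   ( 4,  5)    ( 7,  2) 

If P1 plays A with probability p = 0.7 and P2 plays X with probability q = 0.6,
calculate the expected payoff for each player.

E[P1] = 2.68, E[P2] = 4.92

Work:
E[P1] = p·q·π₁(A,X) + p·(1-q)·π₁(A,Y) + (1-p)·q·π₁(B,X) + (1-p)·(1-q)·π₁(B,Y)
= 0.7·0.6·2 + 0.7·0.4·1 + 0.3·0.6·4 + 0.3·0.4·7
= 2.68

E[P2] = 4.92 (similar calculation)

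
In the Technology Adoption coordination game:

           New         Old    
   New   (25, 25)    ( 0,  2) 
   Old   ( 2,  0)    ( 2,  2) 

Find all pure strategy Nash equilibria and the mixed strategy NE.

Pure NE: (New, New) and (Old, Old); Mixed NE: p = 0.08, q = 0.08

Work:
Check pure NE:
(New, New): (25, 25) - no unilateral deviation beneficial
(Old, Old): (2, 2) - no unilateral deviation beneficial
Mixed NE: P1 plays New with p = 0.08, P2 plays New with q = 0.08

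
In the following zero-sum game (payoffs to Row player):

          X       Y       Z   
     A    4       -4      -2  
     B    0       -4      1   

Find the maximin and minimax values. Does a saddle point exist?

Maximin = -4, Minimax = -4, Saddle: True

Work:
Row minimums: [-4, -4] → maximin = -4
Column maximums: [4, -4, 1] → minimax = -4
Saddle point exists! Game value = -4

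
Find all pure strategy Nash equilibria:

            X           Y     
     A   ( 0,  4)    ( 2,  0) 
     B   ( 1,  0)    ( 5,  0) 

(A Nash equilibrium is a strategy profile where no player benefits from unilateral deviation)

Nash equilibrium: (B, X), (B, Y)

Work:
Best responses:
  P1 vs X: payoffs [0, 1] → best response B (payoff 1)
  P1 vs Y: payoffs [2, 5] → best response B (payoff 5)
  P2 vs A: payoffs [4, 0] → best response X (payoff 4)
  P2 vs B: payoffs [0, 0] → best response X/Y (payoff 0)
Mutual best responses: (B,X), (B,Y) → Nash equilibria.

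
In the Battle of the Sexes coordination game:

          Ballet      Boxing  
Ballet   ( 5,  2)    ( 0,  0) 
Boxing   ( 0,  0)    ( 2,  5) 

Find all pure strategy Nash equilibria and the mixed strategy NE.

Pure NE: (Ballet, Ballet) and (Boxing, Boxing); Mixed NE: p = 0.7143, q = 0.2857

Work:
Check pure NE:
(Ballet, Ballet): (5, 2) - no unilateral deviation beneficial
(Boxing, Boxing): (2, 5) - no unilateral deviation beneficial
Mixed NE: P1 plays Ballet with p = 0.7143, P2 plays Ballet with q = 0.2857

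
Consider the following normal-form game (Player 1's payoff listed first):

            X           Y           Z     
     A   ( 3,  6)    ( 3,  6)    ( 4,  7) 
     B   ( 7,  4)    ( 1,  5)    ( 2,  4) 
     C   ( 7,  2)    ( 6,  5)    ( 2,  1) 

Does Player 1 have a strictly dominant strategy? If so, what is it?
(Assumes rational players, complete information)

No strictly dominant strategy exists for Player 1

Work:
A strategy strictly dominates another if it gives a strictly higher payoff against every opponent action. Compare each pair of P1's strategies column-by-column:
  A vs B: [3 vs 7, 3 vs 1, 4 vs 2] → A does not strictly dominate B (column X: 3 ≤ 7)
  A vs C: [3 vs 7, 3 vs 6, 4 vs 2] → A does not strictly dominate C (column X: 3 ≤ 7)
  B vs A: [7 vs 3, 1 vs 3, 2 vs 4] → B does not strictly dominate A (column Y: 1 ≤ 3)
  B vs C: [7 vs 7, 1 vs 6, 2 vs 2] → B does not strictly dominate C (column X: 7 ≤ 7)
  C vs A: [7 vs 3, 6 vs 3, 2 vs 4] → C does not strictly dominate A (column Z: 2 ≤ 4)
  C vs B: [7 vs 7, 6 vs 1, 2 vs 2] → C does not strictly dominate B (column X: 7 ≤ 7)
No single strategy strictly dominates all others → no strictly dominant strategy.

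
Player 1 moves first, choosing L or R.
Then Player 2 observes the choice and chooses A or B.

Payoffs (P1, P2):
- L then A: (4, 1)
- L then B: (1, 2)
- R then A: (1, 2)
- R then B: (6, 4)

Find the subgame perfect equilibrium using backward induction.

P1 plays R, P2 plays B after L and B after R; Payoff (6, 4)

Work:
Backward induction:
After L: P2 chooses B → P1 gets 1
After R: P2 chooses B → P1 gets 6
P1 chooses R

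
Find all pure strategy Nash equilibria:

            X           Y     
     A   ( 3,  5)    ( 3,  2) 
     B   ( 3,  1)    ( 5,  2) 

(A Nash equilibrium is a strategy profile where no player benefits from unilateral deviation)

Nash equilibrium: (A, X), (B, Y)

Work:
Best responses:
  P1 vs X: payoffs [3, 3] → best response A/B (payoff 3)
  P1 vs Y: payoffs [3, 5] → best response B (payoff 5)
  P2 vs A: payoffs [5, 2] → best response X (payoff 5)
  P2 vs B: payoffs [1, 2] → best response Y (payoff 2)
Mutual best responses: (A,X), (B,Y) → Nash equilibria.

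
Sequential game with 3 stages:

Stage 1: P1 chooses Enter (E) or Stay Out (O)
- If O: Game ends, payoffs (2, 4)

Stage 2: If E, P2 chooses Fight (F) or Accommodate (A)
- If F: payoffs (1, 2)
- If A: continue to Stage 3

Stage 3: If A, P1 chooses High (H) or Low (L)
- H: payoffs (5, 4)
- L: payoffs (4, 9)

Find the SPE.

SPE: (E, A, H); Outcome (5, 4)

Work:
Stage 3: P1 chooses H (5 vs 4)
Stage 2: P2: F->2, A->4 (anticipating H). Choose A
Stage 1: P1: O->2, E->5 (anticipating A, H). Choose E
SPE path: E -> A -> H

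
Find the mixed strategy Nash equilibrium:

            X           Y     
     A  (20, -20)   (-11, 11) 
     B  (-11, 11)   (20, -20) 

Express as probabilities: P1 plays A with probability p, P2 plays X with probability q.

p = 0.5, q = 0.5

Work:
Find probabilities that make opponent indifferent:
P2 chooses q to make P1 indifferent between A and B
P1 chooses p to make P2 indifferent between X and Y
Mixed NE: P1 plays (A: 0.5, B: 0.5), P2 plays (X: 0.5, Y: 0.5)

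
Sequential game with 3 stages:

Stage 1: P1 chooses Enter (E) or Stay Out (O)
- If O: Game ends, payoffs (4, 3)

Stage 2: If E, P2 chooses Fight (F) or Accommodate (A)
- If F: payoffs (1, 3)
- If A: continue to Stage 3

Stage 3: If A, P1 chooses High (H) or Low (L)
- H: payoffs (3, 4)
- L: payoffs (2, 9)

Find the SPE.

SPE: (O, A, H); Outcome (4, 3)

Work:
Stage 3: P1 chooses H (3 vs 2)
Stage 2: P2: F->3, A->4 (anticipating H). Choose A
Stage 1: P1: O->4, E->3 (anticipating A, H). Choose O
SPE path: O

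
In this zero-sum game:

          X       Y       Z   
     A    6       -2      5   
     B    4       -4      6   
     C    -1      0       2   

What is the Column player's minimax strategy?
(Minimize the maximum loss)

Column should play Y, value = 0

Work:
Column player minimizes Row's maximum payoff:
Column X: max payoff to Row = 6
Column Y: max payoff to Row = 0
Column Z: max payoff to Row = 6
Minimum is 0, achieved by column Y.
Minimax strategy: Y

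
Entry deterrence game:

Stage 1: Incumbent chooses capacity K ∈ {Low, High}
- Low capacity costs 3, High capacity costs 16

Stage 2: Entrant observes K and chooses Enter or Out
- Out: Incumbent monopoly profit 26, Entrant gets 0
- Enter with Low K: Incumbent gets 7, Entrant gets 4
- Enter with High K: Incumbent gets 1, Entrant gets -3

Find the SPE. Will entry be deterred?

SPE: (High, Enter|Low, Out|High); Entry deterred. Incumbent net profit = 10

Work:
After Low K: Entrant enters (4 > 0)
After High K: Entrant stays out (-3 < 0)
Incumbent: Low → 7−3=4, High → 26−16=10
Incumbent chooses High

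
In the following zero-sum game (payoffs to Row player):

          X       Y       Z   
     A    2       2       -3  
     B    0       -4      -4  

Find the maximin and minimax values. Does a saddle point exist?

Maximin = -3, Minimax = -3, Saddle: True

Work:
Row minimums: [-3, -4] → maximin = -3
Column maximums: [2, 2, -3] → minimax = -3
Saddle point exists! Game value = -3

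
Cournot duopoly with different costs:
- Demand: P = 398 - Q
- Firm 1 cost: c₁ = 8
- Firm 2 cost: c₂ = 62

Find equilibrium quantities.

q₁* = 148.0, q₂* = 94.0

Work:
Reaction: q₁ = (398 - 8 - q₂)/2
Reaction: q₂ = (398 - 62 - q₁)/2
Solve simultaneously:
q₁* = (398 - 2×8 + 62)/3 = 148.0
q₂* = (398 - 2×62 + 8)/3 = 94.0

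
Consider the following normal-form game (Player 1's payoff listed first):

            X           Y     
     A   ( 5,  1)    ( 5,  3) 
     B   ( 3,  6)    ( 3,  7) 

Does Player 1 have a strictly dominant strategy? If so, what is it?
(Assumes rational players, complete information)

Yes, Player 1's strictly dominant strategy is A

Work:
A strategy strictly dominates another if it gives a strictly higher payoff against every opponent action. Compare each pair of P1's strategies column-by-column:
  A vs B: [5 vs 3, 5 vs 3] → A strictly dominates B
  B vs A: [3 vs 5, 3 vs 5] → B does not strictly dominate A (column X: 3 ≤ 5)
A strictly dominates every other strategy → strictly dominant.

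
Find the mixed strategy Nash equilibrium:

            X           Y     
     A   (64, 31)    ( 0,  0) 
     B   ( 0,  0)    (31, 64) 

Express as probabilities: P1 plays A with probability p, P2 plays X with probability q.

p = 0.6737, q = 0.3263

Work:
Find probabilities that make opponent indifferent:
P2 chooses q to make P1 indifferent between A and B
P1 chooses p to make P2 indifferent between X and Y
Mixed NE: P1 plays (A: 0.6737, B: 0.3263), P2 plays (X: 0.3263, Y: 0.6737)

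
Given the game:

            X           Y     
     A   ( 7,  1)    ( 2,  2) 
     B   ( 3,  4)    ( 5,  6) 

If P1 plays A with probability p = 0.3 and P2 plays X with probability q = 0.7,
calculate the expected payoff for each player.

E[P1] = 4.17, E[P2] = 3.61

Work:
E[P1] = p·q·π₁(A,X) + p·(1-q)·π₁(A,Y) + (1-p)·q·π₁(B,X) + (1-p)·(1-q)·π₁(B,Y)
= 0.3·0.7·7 + 0.3·0.3·2 + 0.7·0.7·3 + 0.7·0.3·5
= 4.17

E[P2] = 3.61 (similar calculation)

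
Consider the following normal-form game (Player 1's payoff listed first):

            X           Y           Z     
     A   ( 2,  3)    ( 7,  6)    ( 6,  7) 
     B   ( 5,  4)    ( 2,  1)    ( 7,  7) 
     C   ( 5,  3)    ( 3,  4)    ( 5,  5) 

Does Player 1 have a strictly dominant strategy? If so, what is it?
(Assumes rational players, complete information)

No strictly dominant strategy exists for Player 1

Work:
A strategy strictly dominates another if it gives a strictly higher payoff against every opponent action. Compare each pair of P1's strategies column-by-column:
  A vs B: [2 vs 5, 7 vs 2, 6 vs 7] → A does not strictly dominate B (column X: 2 ≤ 5)
  A vs C: [2 vs 5, 7 vs 3, 6 vs 5] → A does not strictly dominate C (column X: 2 ≤ 5)
  B vs A: [5 vs 2, 2 vs 7, 7 vs 6] → B does not strictly dominate A (column Y: 2 ≤ 7)
  B vs C: [5 vs 5, 2 vs 3, 7 vs 5] → B does not strictly dominate C (column X: 5 ≤ 5)
  C vs A: [5 vs 2, 3 vs 7, 5 vs 6] → C does not strictly dominate A (column Y: 3 ≤ 7)
  C vs B: [5 vs 5, 3 vs 2, 5 vs 7] → C does not strictly dominate B (column X: 5 ≤ 5)
No single strategy strictly dominates all others → no strictly dominant strategy.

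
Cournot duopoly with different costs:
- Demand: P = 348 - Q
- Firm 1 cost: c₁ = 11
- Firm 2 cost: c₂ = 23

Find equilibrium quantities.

q₁* = 116.33, q₂* = 104.33

Work:
Reaction: q₁ = (348 - 11 - q₂)/2
Reaction: q₂ = (348 - 23 - q₁)/2
Solve simultaneously:
q₁* = (348 - 2×11 + 23)/3 = 116.33
q₂* = (348 - 2×23 + 11)/3 = 104.33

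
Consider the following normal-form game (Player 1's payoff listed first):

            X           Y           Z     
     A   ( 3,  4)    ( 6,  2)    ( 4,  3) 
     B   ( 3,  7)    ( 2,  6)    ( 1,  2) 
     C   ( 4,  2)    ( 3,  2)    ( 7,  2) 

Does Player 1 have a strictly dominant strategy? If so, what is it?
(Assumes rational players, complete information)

No strictly dominant strategy exists for Player 1

Work:
A strategy strictly dominates another if it gives a strictly higher payoff against every opponent action. Compare each pair of P1's strategies column-by-column:
  A vs B: [3 vs 3, 6 vs 2, 4 vs 1] → A does not strictly dominate B (column X: 3 ≤ 3)
  A vs C: [3 vs 4, 6 vs 3, 4 vs 7] → A does not strictly dominate C (column X: 3 ≤ 4)
  B vs A: [3 vs 3, 2 vs 6, 1 vs 4] → B does not strictly dominate A (column X: 3 ≤ 3)
  B vs C: [3 vs 4, 2 vs 3, 1 vs 7] → B does not strictly dominate C (column X: 3 ≤ 4)
  C vs A: [4 vs 3, 3 vs 6, 7 vs 4] → C does not strictly dominate A (column Y: 3 ≤ 6)
  C vs B: [4 vs 3, 3 vs 2, 7 vs 1] → C strictly dominates B
No single strategy strictly dominates all others → no strictly dominant strategy.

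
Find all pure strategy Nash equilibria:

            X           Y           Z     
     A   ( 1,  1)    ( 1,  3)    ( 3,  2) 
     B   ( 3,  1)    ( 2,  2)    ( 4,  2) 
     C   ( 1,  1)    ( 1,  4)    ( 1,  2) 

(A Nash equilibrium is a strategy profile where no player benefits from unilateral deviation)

Nash equilibrium: (B, Y), (B, Z)

Work:
Best responses:
  P1 vs X: payoffs [1, 3, 1] → best response B (payoff 3)
  P1 vs Y: payoffs [1, 2, 1] → best response B (payoff 2)
  P1 vs Z: payoffs [3, 4, 1] → best response B (payoff 4)
  P2 vs A: payoffs [1, 3, 2] → best response Y (payoff 3)
  P2 vs B: payoffs [1, 2, 2] → best response Y/Z (payoff 2)
  P2 vs C: payoffs [1, 4, 2] → best response Y (payoff 4)
Mutual best responses: (B,Y), (B,Z) → Nash equilibria.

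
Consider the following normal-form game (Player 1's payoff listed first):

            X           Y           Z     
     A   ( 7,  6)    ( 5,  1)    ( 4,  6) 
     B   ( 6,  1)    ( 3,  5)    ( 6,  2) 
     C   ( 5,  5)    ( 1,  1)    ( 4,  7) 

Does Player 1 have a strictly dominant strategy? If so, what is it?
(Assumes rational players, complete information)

No strictly dominant strategy exists for Player 1

Work:
A strategy strictly dominates another if it gives a strictly higher payoff against every opponent action. Compare each pair of P1's strategies column-by-column:
  A vs B: [7 vs 6, 5 vs 3, 4 vs 6] → A does not strictly dominate B (column Z: 4 ≤ 6)
  A vs C: [7 vs 5, 5 vs 1, 4 vs 4] → A does not strictly dominate C (column Z: 4 ≤ 4)
  B vs A: [6 vs 7, 3 vs 5, 6 vs 4] → B does not strictly dominate A (column X: 6 ≤ 7)
  B vs C: [6 vs 5, 3 vs 1, 6 vs 4] → B strictly dominates C
  C vs A: [5 vs 7, 1 vs 5, 4 vs 4] → C does not strictly dominate A (column X: 5 ≤ 7)
  C vs B: [5 vs 6, 1 vs 3, 4 vs 6] → C does not strictly dominate B (column X: 5 ≤ 6)
No single strategy strictly dominates all others → no strictly dominant strategy.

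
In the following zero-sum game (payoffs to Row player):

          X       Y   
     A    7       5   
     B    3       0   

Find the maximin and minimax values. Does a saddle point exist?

Maximin = 5, Minimax = 5, Saddle: True

Work:
Row minimums: [5, 0] → maximin = 5
Column maximums: [7, 5] → minimax = 5
Saddle point exists! Game value = 5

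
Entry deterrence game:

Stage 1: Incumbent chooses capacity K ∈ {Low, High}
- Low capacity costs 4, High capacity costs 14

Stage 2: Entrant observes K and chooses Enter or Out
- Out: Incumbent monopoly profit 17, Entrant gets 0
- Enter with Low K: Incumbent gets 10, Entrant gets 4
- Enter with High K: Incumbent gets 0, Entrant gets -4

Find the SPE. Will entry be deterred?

SPE: (Low, Enter|Low, Out|High); Entry not deterred. Incumbent net profit = 6, Entrant gets 4

Work:
After Low K: Entrant enters (4 > 0)
After High K: Entrant stays out (-4 < 0)
Incumbent: Low → 10−4=6, High → 17−14=3
Incumbent chooses Low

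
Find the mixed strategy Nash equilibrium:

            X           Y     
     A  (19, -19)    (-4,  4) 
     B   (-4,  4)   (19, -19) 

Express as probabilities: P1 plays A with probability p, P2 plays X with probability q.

p = 0.5, q = 0.5

Work:
Find probabilities that make opponent indifferent:
P2 chooses q to make P1 indifferent between A and B
P1 chooses p to make P2 indifferent between X and Y
Mixed NE: P1 plays (A: 0.5, B: 0.5), P2 plays (X: 0.5, Y: 0.5)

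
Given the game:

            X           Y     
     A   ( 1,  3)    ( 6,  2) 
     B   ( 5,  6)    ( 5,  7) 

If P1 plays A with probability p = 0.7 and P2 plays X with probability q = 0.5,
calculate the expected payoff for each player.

E[P1] = 3.95, E[P2] = 3.7

Work:
E[P1] = p·q·π₁(A,X) + p·(1-q)·π₁(A,Y) + (1-p)·q·π₁(B,X) + (1-p)·(1-q)·π₁(B,Y)
= 0.7·0.5·1 + 0.7·0.5·6 + 0.3·0.5·5 + 0.3·0.5·5
= 3.95

E[P2] = 3.7 (similar calculation)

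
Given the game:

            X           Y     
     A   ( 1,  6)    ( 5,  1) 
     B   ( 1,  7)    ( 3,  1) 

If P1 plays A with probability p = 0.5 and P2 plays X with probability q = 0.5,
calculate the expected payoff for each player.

E[P1] = 2.5, E[P2] = 3.75

Work:
E[P1] = p·q·π₁(A,X) + p·(1-q)·π₁(A,Y) + (1-p)·q·π₁(B,X) + (1-p)·(1-q)·π₁(B,Y)
= 0.5·0.5·1 + 0.5·0.5·5 + 0.5·0.5·1 + 0.5·0.5·3
= 2.5

E[P2] = 3.75 (similar calculation)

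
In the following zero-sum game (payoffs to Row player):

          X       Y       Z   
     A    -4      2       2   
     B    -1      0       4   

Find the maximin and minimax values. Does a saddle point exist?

Maximin = -1, Minimax = -1, Saddle: True

Work:
Row minimums: [-4, -1] → maximin = -1
Column maximums: [-1, 2, 4] → minimax = -1
Saddle point exists! Game value = -1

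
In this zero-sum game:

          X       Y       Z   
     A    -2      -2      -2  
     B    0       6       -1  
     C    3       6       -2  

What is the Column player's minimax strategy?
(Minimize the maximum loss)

Column should play Z, value = -1

Work:
Column player minimizes Row's maximum payoff:
Column X: max payoff to Row = 3
Column Y: max payoff to Row = 6
Column Z: max payoff to Row = -1
Minimum is -1, achieved by column Z.
Minimax strategy: Z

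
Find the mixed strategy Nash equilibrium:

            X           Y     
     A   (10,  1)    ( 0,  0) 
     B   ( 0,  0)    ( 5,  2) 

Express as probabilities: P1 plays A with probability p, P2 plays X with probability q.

p = 0.6667, q = 0.3333

Work:
Find probabilities that make opponent indifferent:
P2 chooses q to make P1 indifferent between A and B
P1 chooses p to make P2 indifferent between X and Y
Mixed NE: P1 plays (A: 0.6667, B: 0.3333), P2 plays (X: 0.3333, Y: 0.6667)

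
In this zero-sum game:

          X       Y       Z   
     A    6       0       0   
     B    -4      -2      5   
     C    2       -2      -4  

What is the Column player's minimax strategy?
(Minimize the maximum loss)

Column should play Y, value = 0

Work:
Column player minimizes Row's maximum payoff:
Column X: max payoff to Row = 6
Column Y: max payoff to Row = 0
Column Z: max payoff to Row = 5
Minimum is 0, achieved by column Y.
Minimax strategy: Y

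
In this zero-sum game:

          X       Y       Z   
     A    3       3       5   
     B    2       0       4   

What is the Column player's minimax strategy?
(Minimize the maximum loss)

Column should play X or Y (all achieve the minimum), value = 3

Work:
Column player minimizes Row's maximum payoff:
Column X: max payoff to Row = 3
Column Y: max payoff to Row = 3
Column Z: max payoff to Row = 5
Minimum is 3, achieved by columns X, Y (tied).
Each of X or Y is a minimax strategy.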